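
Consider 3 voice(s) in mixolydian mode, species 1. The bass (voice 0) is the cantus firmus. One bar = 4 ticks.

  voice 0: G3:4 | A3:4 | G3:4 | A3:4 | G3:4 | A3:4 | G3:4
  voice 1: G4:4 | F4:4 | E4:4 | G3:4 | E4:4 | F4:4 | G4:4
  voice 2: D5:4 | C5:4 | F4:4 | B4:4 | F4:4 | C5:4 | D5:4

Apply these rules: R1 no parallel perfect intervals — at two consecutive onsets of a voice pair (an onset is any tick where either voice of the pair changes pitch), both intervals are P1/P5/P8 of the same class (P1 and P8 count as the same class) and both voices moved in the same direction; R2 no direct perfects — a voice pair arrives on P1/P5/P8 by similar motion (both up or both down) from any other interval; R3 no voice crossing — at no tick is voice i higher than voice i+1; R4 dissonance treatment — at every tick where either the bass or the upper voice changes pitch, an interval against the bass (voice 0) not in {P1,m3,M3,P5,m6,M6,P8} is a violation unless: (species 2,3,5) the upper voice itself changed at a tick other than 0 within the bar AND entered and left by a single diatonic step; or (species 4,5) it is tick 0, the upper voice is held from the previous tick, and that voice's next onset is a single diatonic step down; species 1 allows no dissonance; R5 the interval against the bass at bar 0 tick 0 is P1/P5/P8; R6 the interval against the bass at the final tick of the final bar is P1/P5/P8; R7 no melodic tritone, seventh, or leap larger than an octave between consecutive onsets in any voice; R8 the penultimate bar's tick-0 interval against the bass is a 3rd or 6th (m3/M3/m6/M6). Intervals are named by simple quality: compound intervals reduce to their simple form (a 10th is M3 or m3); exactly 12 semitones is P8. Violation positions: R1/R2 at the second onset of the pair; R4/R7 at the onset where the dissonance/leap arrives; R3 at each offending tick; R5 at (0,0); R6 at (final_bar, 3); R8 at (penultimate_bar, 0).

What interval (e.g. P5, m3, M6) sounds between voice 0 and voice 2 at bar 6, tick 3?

P5

voice 0=G3 voice 2=D5 -> P5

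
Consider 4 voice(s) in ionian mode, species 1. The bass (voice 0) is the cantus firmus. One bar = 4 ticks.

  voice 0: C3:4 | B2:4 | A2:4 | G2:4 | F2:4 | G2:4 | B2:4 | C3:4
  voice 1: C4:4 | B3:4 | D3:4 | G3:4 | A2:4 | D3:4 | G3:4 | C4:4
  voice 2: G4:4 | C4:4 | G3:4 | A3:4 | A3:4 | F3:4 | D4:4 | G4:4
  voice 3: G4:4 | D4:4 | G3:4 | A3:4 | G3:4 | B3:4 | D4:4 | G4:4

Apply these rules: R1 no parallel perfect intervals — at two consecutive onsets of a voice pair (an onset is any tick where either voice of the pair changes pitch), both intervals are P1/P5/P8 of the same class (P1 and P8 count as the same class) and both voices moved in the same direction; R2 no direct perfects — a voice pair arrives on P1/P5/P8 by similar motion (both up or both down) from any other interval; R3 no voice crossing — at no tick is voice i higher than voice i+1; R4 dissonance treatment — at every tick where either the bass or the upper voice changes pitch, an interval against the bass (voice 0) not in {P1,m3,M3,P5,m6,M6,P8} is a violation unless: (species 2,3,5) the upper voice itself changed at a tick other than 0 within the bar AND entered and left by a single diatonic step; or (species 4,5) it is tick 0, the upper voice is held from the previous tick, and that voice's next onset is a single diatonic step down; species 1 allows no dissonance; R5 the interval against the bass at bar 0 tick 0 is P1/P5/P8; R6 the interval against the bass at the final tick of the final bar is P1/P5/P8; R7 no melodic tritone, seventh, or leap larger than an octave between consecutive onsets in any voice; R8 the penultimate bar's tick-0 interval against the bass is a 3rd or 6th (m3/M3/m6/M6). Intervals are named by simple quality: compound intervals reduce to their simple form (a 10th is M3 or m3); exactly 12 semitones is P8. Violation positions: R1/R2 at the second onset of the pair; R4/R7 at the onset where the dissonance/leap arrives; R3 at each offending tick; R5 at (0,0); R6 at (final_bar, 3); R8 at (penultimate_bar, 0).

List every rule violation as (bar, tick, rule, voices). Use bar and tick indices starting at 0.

(1, 0, R1, (0, 1))
(1, 0, R4, (0, 2))
(2, 0, R2, (2, 3))
(2, 0, R4, (0, 1))
(2, 0, R4, (0, 2))
(2, 0, R4, (0, 3))
(3, 0, R1, (2, 3))
(3, 0, R4, (0, 2))
(3, 0, R4, (0, 3))
(4, 0, R3, (2, 3))
(4, 0, R4, (0, 3))
(4, 0, R7, (1,))
(4, 1, R3, (2, 3))
(4, 2, R3, (2, 3))
(4, 3, R3, (2, 3))
(5, 0, R2, (0, 1))
(5, 0, R4, (0, 2))
(6, 0, R2, (1, 2))
(6, 0, R2, (1, 3))
(6, 0, R2, (2, 3))
(7, 0, R1, (1, 2))
(7, 0, R1, (1, 3))
(7, 0, R1, (2, 3))
(7, 0, R2, (0, 1))
(7, 0, R2, (0, 2))
(7, 0, R2, (0, 3))

bar 0: v0=C3 v1=C4 v2=G4 v3=G4 downbeat P5
bar 1: v0=B2 v1=B3 v2=C4 v3=D4 downbeat m3
bar 2: v0=A2 v1=D3 v2=G3 v3=G3 downbeat m7
bar 3: v0=G2 v1=G3 v2=A3 v3=A3 downbeat M2
bar 4: v0=F2 v1=A2 v2=A3 v3=G3 downbeat M2
bar 5: v0=G2 v1=D3 v2=F3 v3=B3 downbeat M3
bar 6: v0=B2 v1=G3 v2=D4 v3=D4 downbeat m3
bar 7: v0=C3 v1=C4 v2=G4 v3=G4 downbeat P5
  -> R1 @ bar 1 tick 0 v(0, 1): C3/C4 P8 -> B2/B3 P8 similar
  -> R4 @ bar 1 tick 0 v(0, 2): B2/C4 m2 untreated
  -> R2 @ bar 2 tick 0 v(2, 3): C4/D4 M2 -> G3/G3 P1 similar
  -> R4 @ bar 2 tick 0 v(0, 1): A2/D3 P4 untreated
  -> R4 @ bar 2 tick 0 v(0, 2): A2/G3 m7 untreated
  -> R4 @ bar 2 tick 0 v(0, 3): A2/G3 m7 untreated
  -> R1 @ bar 3 tick 0 v(2, 3): G3/G3 P1 -> A3/A3 P1 similar
  -> R4 @ bar 3 tick 0 v(0, 2): G2/A3 M2 untreated
  -> R4 @ bar 3 tick 0 v(0, 3): G2/A3 M2 untreated
  -> R3 @ bar 4 tick 0 v(2, 3): A3 above G3
  -> R4 @ bar 4 tick 0 v(0, 3): F2/G3 M2 untreated
  -> R7 @ bar 4 tick 0 v(1,): G3->A2 leap 10st
  -> R3 @ bar 4 tick 1 v(2, 3): A3 above G3
  -> R3 @ bar 4 tick 2 v(2, 3): A3 above G3
  -> R3 @ bar 4 tick 3 v(2, 3): A3 above G3
  -> R2 @ bar 5 tick 0 v(0, 1): F2/A2 M3 -> G2/D3 P5 similar
  -> R4 @ bar 5 tick 0 v(0, 2): G2/F3 m7 untreated
  -> R2 @ bar 6 tick 0 v(1, 2): D3/F3 m3 -> G3/D4 P5 similar
  -> R2 @ bar 6 tick 0 v(1, 3): D3/B3 M6 -> G3/D4 P5 similar
  -> R2 @ bar 6 tick 0 v(2, 3): F3/B3 TT -> D4/D4 P1 similar
  -> R1 @ bar 7 tick 0 v(1, 2): G3/D4 P5 -> C4/G4 P5 similar
  -> R1 @ bar 7 tick 0 v(1, 3): G3/D4 P5 -> C4/G4 P5 similar
  -> R1 @ bar 7 tick 0 v(2, 3): D4/D4 P1 -> G4/G4 P1 similar
  -> R2 @ bar 7 tick 0 v(0, 1): B2/G3 m6 -> C3/C4 P8 similar
  -> R2 @ bar 7 tick 0 v(0, 2): B2/D4 m3 -> C3/G4 P5 similar
  -> R2 @ bar 7 tick 0 v(0, 3): B2/D4 m3 -> C3/G4 P5 similar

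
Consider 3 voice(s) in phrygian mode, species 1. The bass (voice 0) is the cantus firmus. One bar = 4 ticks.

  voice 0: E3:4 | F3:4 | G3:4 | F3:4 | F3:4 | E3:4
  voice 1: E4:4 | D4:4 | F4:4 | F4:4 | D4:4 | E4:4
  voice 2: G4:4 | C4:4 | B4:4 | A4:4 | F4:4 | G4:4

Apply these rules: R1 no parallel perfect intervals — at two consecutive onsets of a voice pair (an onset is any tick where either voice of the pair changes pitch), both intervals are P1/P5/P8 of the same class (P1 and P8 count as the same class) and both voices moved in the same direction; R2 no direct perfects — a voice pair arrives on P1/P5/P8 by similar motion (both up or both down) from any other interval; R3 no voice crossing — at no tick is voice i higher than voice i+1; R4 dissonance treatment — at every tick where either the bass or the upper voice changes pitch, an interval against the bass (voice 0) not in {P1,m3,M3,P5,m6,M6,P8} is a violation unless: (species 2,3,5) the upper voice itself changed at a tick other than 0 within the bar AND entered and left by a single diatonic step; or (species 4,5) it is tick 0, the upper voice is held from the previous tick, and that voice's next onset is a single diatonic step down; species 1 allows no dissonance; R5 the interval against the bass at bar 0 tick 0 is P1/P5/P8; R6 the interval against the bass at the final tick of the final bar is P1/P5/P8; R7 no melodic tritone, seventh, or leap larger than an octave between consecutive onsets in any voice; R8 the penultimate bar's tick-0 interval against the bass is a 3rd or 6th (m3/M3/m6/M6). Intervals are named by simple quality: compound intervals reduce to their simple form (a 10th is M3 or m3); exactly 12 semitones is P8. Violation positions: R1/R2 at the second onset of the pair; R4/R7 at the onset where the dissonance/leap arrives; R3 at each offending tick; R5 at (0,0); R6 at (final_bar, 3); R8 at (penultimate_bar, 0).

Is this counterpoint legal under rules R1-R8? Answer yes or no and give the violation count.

bar 0: v0=E3 v1=E4 v2=G4 (m3)
bar 1: v0=F3 v1=D4 v2=C4 (P5)
bar 2: v0=G3 v1=F4 v2=B4 (M3)
bar 3: v0=F3 v1=F4 v2=A4 (M3)
bar 4: v0=F3 v1=D4 v2=F4 (P8)
bar 5: v0=E3 v1=E4 v2=G4 (m3)
  R5 @ bar0.0: opens on m3
  R3 @ bar1.0: D4 above C4
  R3 @ bar1.1: D4 above C4
  R3 @ bar1.2: D4 above C4
  R3 @ bar1.3: D4 above C4
  R4 @ bar2.0: G3/F4 m7 untreated
  R7 @ bar2.0: C4->B4 leap 11st
  R8 @ bar4.0: penult P8 not 3rd/6th
  R6 @ bar5.3: closes on m3

No (9 violations)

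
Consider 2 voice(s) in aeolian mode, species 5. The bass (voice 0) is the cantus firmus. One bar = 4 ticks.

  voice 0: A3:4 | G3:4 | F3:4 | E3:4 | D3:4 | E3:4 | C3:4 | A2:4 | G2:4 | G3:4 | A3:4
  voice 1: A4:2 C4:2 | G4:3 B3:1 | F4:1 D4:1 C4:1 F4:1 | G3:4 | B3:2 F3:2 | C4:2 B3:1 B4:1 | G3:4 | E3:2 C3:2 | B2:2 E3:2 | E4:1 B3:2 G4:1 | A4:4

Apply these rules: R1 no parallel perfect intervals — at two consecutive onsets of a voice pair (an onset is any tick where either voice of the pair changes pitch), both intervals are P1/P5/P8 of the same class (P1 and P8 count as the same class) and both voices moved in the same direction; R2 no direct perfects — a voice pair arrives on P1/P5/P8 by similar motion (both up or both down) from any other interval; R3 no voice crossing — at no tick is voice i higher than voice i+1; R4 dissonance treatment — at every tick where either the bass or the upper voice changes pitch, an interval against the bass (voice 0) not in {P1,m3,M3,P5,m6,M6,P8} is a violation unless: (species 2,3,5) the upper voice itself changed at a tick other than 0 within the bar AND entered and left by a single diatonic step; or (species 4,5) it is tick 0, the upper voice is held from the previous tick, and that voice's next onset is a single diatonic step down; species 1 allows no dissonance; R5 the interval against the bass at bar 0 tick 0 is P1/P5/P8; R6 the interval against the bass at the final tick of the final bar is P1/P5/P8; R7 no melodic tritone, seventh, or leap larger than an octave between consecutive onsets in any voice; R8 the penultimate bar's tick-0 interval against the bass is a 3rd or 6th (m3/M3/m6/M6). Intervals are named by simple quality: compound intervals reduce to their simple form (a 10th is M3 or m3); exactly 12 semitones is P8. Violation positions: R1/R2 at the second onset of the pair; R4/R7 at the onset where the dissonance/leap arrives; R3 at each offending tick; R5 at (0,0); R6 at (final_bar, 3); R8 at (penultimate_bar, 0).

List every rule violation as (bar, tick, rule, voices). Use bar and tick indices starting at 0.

bar 0: v0=A3 v1=A4 downbeat P8
bar 1: v0=G3 v1=G4 downbeat P8
bar 2: v0=F3 v1=F4 downbeat P8
bar 3: v0=E3 v1=G3 downbeat m3
bar 4: v0=D3 v1=B3 downbeat M6
bar 5: v0=E3 v1=C4 downbeat m6
bar 6: v0=C3 v1=G3 downbeat P5
bar 7: v0=A2 v1=E3 downbeat P5
bar 8: v0=G2 v1=B2 downbeat M3
bar 9: v0=G3 v1=E4 downbeat M6
bar 10: v0=A3 v1=A4 downbeat P8
  -> R7 @ bar 2 tick 0 v(1,): B3->F4 leap 6st
  -> R7 @ bar 3 tick 0 v(1,): F4->G3 leap 10st
  -> R7 @ bar 4 tick 2 v(1,): B3->F3 leap 6st
  -> R1 @ bar 6 tick 0 v(0, 1): E3/B4 P5 -> C3/G3 P5 similar
  -> R7 @ bar 6 tick 0 v(1,): B4->G3 leap 16st
  -> R1 @ bar 7 tick 0 v(0, 1): C3/G3 P5 -> A2/E3 P5 similar
  -> R1 @ bar 10 tick 0 v(0, 1): G3/G4 P8 -> A3/A4 P8 similar

(2, 0, R7, (1,))
(3, 0, R7, (1,))
(4, 2, R7, (1,))
(6, 0, R1, (0, 1))
(6, 0, R7, (1,))
(7, 0, R1, (0, 1))
(10, 0, R1, (0, 1))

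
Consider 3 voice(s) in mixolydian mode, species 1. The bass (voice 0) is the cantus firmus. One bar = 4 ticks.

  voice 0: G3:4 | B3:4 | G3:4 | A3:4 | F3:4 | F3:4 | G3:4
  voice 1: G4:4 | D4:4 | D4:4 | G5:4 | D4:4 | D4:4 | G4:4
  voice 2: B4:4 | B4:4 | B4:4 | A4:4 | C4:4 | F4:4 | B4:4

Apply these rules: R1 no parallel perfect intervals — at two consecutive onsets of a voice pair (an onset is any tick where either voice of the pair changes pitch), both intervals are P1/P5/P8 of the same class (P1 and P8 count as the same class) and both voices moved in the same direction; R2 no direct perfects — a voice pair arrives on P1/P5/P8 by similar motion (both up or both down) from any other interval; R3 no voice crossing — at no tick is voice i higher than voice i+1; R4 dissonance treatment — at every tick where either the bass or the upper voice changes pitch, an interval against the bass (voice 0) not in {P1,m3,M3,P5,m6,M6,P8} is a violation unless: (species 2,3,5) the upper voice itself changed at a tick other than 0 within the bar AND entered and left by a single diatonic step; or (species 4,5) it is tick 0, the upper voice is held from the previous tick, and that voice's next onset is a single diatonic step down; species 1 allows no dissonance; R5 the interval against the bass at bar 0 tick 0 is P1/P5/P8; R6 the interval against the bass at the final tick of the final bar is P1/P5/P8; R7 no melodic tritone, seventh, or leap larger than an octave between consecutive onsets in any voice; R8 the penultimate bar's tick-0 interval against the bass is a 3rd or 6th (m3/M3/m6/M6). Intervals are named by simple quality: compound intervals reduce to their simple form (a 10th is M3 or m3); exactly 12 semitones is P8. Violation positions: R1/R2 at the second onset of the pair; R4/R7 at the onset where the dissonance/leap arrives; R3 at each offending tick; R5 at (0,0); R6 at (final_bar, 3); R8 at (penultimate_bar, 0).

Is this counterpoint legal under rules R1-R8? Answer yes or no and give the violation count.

bar 0: v0=G3 v1=G4 v2=B4 (M3)
bar 1: v0=B3 v1=D4 v2=B4 (P8)
bar 2: v0=G3 v1=D4 v2=B4 (M3)
bar 3: v0=A3 v1=G5 v2=A4 (P8)
bar 4: v0=F3 v1=D4 v2=C4 (P5)
bar 5: v0=F3 v1=D4 v2=F4 (P8)
bar 6: v0=G3 v1=G4 v2=B4 (M3)
  R5 @ bar0.0: opens on M3
  R3 @ bar3.0: G5 above A4
  R4 @ bar3.0: A3/G5 m7 untreated
  R7 @ bar3.0: D4->G5 leap 17st
  R3 @ bar3.1: G5 above A4
  R3 @ bar3.2: G5 above A4
  R3 @ bar3.3: G5 above A4
  R2 @ bar4.0: A3/A4 P8 -> F3/C4 P5 similar
  R3 @ bar4.0: D4 above C4
  R7 @ bar4.0: G5->D4 leap 17st
  R3 @ bar4.1: D4 above C4
  R3 @ bar4.2: D4 above C4
  R3 @ bar4.3: D4 above C4
  R8 @ bar5.0: penult P8 not 3rd/6th
  R2 @ bar6.0: F3/D4 M6 -> G3/G4 P8 similar
  R7 @ bar6.0: F4->B4 leap 6st
  R6 @ bar6.3: closes on M3

No (17 violations)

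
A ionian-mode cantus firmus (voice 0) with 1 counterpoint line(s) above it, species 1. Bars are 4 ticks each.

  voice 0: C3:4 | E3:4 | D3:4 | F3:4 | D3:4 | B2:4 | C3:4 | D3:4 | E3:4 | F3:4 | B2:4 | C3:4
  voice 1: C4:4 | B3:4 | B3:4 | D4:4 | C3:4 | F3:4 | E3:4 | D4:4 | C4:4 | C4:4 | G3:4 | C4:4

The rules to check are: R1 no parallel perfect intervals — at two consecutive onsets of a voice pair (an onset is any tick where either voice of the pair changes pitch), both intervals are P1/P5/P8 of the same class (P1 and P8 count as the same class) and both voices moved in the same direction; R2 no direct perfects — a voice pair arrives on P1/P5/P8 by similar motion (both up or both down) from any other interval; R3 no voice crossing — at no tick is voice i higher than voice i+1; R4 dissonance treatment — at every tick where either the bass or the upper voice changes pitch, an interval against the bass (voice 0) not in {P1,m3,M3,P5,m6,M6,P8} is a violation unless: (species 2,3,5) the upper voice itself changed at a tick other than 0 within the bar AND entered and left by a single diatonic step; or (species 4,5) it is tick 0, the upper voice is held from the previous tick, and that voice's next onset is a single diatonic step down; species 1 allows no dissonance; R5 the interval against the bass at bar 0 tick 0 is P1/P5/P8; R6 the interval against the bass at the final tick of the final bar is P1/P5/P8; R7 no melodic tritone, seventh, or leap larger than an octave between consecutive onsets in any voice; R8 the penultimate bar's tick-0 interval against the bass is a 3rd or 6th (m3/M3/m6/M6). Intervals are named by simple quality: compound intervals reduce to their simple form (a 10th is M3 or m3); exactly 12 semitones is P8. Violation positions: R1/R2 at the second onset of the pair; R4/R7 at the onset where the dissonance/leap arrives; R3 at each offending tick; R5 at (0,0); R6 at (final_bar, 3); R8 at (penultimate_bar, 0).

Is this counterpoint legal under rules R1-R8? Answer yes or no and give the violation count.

No (11 violations)

bar 0: v0=C3 v1=C4 (P8)
bar 1: v0=E3 v1=B3 (P5)
bar 2: v0=D3 v1=B3 (M6)
bar 3: v0=F3 v1=D4 (M6)
bar 4: v0=D3 v1=C3 (M2)
bar 5: v0=B2 v1=F3 (TT)
bar 6: v0=C3 v1=E3 (M3)
bar 7: v0=D3 v1=D4 (P8)
bar 8: v0=E3 v1=C4 (m6)
bar 9: v0=F3 v1=C4 (P5)
bar 10: v0=B2 v1=G3 (m6)
bar 11: v0=C3 v1=C4 (P8)
  R3 @ bar4.0: D3 above C3
  R4 @ bar4.0: D3/C3 M2 untreated
  R7 @ bar4.0: D4->C3 leap 14st
  R3 @ bar4.1: D3 above C3
  R3 @ bar4.2: D3 above C3
  R3 @ bar4.3: D3 above C3
  R4 @ bar5.0: B2/F3 TT untreated
  R2 @ bar7.0: C3/E3 M3 -> D3/D4 P8 similar
  R7 @ bar7.0: E3->D4 leap 10st
  R7 @ bar10.0: F3->B2 leap 6st
  R2 @ bar11.0: B2/G3 m6 -> C3/C4 P8 similar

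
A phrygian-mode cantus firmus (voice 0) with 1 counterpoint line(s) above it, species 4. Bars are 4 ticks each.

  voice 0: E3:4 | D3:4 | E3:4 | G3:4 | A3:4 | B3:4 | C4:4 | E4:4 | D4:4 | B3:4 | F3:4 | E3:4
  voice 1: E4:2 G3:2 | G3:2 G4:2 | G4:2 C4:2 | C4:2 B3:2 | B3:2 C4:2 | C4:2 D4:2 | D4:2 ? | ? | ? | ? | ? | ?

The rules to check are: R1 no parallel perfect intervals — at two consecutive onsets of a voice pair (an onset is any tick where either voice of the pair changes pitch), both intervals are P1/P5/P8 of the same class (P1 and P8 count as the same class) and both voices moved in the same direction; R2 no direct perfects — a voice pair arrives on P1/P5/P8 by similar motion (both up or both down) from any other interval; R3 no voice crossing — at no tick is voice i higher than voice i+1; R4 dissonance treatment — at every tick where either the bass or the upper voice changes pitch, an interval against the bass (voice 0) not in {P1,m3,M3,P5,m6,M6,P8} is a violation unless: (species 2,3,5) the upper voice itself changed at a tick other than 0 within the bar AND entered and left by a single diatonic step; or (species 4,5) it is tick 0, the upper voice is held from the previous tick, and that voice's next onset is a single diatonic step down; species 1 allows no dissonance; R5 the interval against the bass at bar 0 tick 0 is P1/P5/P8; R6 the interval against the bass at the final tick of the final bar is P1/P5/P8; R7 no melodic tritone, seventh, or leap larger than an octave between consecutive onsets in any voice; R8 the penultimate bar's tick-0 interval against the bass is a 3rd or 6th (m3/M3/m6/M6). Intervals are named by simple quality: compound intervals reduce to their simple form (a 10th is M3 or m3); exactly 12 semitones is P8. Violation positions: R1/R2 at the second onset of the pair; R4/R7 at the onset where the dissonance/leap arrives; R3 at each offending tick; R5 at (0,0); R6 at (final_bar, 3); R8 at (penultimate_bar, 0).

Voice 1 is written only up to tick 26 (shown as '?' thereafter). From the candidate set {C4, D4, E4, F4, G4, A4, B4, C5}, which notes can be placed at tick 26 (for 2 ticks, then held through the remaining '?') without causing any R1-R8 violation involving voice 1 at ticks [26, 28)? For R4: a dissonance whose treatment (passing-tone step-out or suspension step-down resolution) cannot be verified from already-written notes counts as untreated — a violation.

{A4, C4, D4, E4, G4}

C4: legal
D4: legal
E4: legal
F4: violates R4
G4: legal
A4: legal
B4: violates R4
C5: violates R7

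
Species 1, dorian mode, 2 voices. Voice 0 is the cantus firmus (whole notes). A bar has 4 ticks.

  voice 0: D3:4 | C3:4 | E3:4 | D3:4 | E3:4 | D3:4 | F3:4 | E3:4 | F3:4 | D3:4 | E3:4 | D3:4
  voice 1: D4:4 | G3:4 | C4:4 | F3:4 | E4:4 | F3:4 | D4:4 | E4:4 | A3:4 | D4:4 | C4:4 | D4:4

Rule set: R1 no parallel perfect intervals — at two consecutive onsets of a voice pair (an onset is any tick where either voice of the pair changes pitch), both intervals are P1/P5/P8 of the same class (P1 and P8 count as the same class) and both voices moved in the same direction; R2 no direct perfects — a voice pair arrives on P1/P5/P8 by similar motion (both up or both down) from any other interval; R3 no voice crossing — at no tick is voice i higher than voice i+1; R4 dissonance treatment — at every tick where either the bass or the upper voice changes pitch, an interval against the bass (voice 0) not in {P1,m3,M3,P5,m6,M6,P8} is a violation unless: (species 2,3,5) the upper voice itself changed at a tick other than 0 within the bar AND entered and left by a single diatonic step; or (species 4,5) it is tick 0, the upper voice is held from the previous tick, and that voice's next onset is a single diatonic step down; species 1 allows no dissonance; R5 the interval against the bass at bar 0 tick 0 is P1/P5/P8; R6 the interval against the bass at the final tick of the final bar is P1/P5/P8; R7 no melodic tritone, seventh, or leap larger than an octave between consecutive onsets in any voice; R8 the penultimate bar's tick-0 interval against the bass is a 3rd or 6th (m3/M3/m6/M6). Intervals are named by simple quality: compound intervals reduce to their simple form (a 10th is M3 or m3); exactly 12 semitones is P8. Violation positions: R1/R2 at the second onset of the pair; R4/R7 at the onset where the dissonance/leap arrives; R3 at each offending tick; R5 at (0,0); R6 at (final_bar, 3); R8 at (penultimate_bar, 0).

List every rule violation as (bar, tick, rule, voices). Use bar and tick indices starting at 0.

(1, 0, R2, (0, 1))
(4, 0, R2, (0, 1))
(4, 0, R7, (1,))
(5, 0, R7, (1,))

bar 0: v0=D3 v1=D4 downbeat P8
bar 1: v0=C3 v1=G3 downbeat P5
bar 2: v0=E3 v1=C4 downbeat m6
bar 3: v0=D3 v1=F3 downbeat m3
bar 4: v0=E3 v1=E4 downbeat P8
bar 5: v0=D3 v1=F3 downbeat m3
bar 6: v0=F3 v1=D4 downbeat M6
bar 7: v0=E3 v1=E4 downbeat P8
bar 8: v0=F3 v1=A3 downbeat M3
bar 9: v0=D3 v1=D4 downbeat P8
bar 10: v0=E3 v1=C4 downbeat m6
bar 11: v0=D3 v1=D4 downbeat P8
  -> R2 @ bar 1 tick 0 v(0, 1): D3/D4 P8 -> C3/G3 P5 similar
  -> R2 @ bar 4 tick 0 v(0, 1): D3/F3 m3 -> E3/E4 P8 similar
  -> R7 @ bar 4 tick 0 v(1,): F3->E4 leap 11st
  -> R7 @ bar 5 tick 0 v(1,): E4->F3 leap 11st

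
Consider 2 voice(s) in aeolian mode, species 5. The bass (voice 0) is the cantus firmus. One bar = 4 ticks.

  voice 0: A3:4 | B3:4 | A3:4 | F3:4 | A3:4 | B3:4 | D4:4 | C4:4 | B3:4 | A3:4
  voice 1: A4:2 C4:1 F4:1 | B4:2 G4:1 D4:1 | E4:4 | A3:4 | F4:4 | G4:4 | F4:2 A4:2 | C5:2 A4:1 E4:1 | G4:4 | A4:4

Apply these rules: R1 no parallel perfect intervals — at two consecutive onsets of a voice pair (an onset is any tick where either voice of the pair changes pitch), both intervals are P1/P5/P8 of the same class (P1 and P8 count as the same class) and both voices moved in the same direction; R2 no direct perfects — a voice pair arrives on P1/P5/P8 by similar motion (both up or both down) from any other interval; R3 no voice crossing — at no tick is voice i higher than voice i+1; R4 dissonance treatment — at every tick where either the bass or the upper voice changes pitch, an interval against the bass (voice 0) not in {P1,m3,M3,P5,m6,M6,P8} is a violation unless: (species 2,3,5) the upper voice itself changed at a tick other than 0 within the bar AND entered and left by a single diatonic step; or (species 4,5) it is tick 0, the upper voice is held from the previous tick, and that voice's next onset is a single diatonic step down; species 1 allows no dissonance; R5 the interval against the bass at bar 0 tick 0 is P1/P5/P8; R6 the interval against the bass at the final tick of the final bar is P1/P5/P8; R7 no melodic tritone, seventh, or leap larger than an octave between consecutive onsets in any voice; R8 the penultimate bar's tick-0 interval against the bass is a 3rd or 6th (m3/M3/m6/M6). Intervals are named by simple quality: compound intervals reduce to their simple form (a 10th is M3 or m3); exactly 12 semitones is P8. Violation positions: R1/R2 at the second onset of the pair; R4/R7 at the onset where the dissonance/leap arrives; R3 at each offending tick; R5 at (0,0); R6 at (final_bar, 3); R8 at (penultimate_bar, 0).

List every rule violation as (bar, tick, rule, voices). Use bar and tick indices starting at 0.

(1, 0, R2, (0, 1))
(1, 0, R7, (1,))

bar 0: v0=A3 v1=A4 downbeat P8
bar 1: v0=B3 v1=B4 downbeat P8
bar 2: v0=A3 v1=E4 downbeat P5
bar 3: v0=F3 v1=A3 downbeat M3
bar 4: v0=A3 v1=F4 downbeat m6
bar 5: v0=B3 v1=G4 downbeat m6
bar 6: v0=D4 v1=F4 downbeat m3
bar 7: v0=C4 v1=C5 downbeat P8
bar 8: v0=B3 v1=G4 downbeat m6
bar 9: v0=A3 v1=A4 downbeat P8
  -> R2 @ bar 1 tick 0 v(0, 1): A3/F4 m6 -> B3/B4 P8 similar
  -> R7 @ bar 1 tick 0 v(1,): F4->B4 leap 6st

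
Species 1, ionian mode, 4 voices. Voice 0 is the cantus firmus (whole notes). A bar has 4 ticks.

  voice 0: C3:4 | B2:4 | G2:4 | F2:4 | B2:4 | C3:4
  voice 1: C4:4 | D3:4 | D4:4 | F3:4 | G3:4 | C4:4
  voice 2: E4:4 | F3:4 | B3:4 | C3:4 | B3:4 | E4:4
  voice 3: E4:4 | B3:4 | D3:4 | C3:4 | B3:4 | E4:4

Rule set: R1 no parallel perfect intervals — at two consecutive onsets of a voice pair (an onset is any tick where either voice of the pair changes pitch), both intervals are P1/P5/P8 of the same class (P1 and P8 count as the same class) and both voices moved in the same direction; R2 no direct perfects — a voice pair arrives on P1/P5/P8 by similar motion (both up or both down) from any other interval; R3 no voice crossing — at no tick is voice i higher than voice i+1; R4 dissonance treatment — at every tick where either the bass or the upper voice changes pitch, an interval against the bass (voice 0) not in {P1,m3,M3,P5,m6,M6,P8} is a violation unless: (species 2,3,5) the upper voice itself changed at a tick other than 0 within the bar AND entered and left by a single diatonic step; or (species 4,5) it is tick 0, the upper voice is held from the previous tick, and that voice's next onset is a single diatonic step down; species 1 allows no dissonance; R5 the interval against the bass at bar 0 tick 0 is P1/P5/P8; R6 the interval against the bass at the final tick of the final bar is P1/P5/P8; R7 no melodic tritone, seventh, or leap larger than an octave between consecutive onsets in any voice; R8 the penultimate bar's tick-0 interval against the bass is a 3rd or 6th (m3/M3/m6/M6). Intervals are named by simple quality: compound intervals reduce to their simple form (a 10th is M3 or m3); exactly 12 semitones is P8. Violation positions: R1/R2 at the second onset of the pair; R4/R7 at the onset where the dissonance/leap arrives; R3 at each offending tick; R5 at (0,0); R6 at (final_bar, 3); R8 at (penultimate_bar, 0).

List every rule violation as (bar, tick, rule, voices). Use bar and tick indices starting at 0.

bar 0: v0=C3 v1=C4 v2=E4 v3=E4 downbeat M3
bar 1: v0=B2 v1=D3 v2=F3 v3=B3 downbeat P8
bar 2: v0=G2 v1=D4 v2=B3 v3=D3 downbeat P5
bar 3: v0=F2 v1=F3 v2=C3 v3=C3 downbeat P5
bar 4: v0=B2 v1=G3 v2=B3 v3=B3 downbeat P8
bar 5: v0=C3 v1=C4 v2=E4 v3=E4 downbeat M3
  -> R5 @ bar 0 tick 0 v(0, 2): opens on M3
  -> R5 @ bar 0 tick 0 v(0, 3): opens on M3
  -> R2 @ bar 1 tick 0 v(0, 3): C3/E4 M3 -> B2/B3 P8 similar
  -> R4 @ bar 1 tick 0 v(0, 2): B2/F3 TT untreated
  -> R7 @ bar 1 tick 0 v(1,): C4->D3 leap 10st
  -> R7 @ bar 1 tick 0 v(2,): E4->F3 leap 11st
  -> R2 @ bar 2 tick 0 v(0, 3): B2/B3 P8 -> G2/D3 P5 similar
  -> R3 @ bar 2 tick 0 v(1, 2): D4 above B3
  -> R3 @ bar 2 tick 0 v(2, 3): B3 above D3
  -> R7 @ bar 2 tick 0 v(2,): F3->B3 leap 6st
  -> R3 @ bar 2 tick 1 v(1, 2): D4 above B3
  -> R3 @ bar 2 tick 1 v(2, 3): B3 above D3
  -> R3 @ bar 2 tick 2 v(1, 2): D4 above B3
  -> R3 @ bar 2 tick 2 v(2, 3): B3 above D3
  -> R3 @ bar 2 tick 3 v(1, 2): D4 above B3
  -> R3 @ bar 2 tick 3 v(2, 3): B3 above D3
  -> R1 @ bar 3 tick 0 v(0, 3): G2/D3 P5 -> F2/C3 P5 similar
  -> R2 @ bar 3 tick 0 v(0, 1): G2/D4 P5 -> F2/F3 P8 similar
  -> R2 @ bar 3 tick 0 v(0, 2): G2/B3 M3 -> F2/C3 P5 similar
  -> R2 @ bar 3 tick 0 v(2, 3): B3/D3 M6 -> C3/C3 P1 similar
  -> R3 @ bar 3 tick 0 v(1, 2): F3 above C3
  -> R7 @ bar 3 tick 0 v(2,): B3->C3 leap 11st
  -> R3 @ bar 3 tick 1 v(1, 2): F3 above C3
  -> R3 @ bar 3 tick 2 v(1, 2): F3 above C3
  -> R3 @ bar 3 tick 3 v(1, 2): F3 above C3
  -> R1 @ bar 4 tick 0 v(2, 3): C3/C3 P1 -> B3/B3 P1 similar
  -> R2 @ bar 4 tick 0 v(0, 2): F2/C3 P5 -> B2/B3 P8 similar
  -> R2 @ bar 4 tick 0 v(0, 3): F2/C3 P5 -> B2/B3 P8 similar
  -> R7 @ bar 4 tick 0 v(0,): F2->B2 leap 6st
  -> R7 @ bar 4 tick 0 v(2,): C3->B3 leap 11st
  -> R7 @ bar 4 tick 0 v(3,): C3->B3 leap 11st
  -> R8 @ bar 4 tick 0 v(0, 2): penult P8 not 3rd/6th
  -> R8 @ bar 4 tick 0 v(0, 3): penult P8 not 3rd/6th
  -> R1 @ bar 5 tick 0 v(2, 3): B3/B3 P1 -> E4/E4 P1 similar
  -> R2 @ bar 5 tick 0 v(0, 1): B2/G3 m6 -> C3/C4 P8 similar
  -> R6 @ bar 5 tick 3 v(0, 2): closes on M3
  -> R6 @ bar 5 tick 3 v(0, 3): closes on M3

(0, 0, R5, (0, 2))
(0, 0, R5, (0, 3))
(1, 0, R2, (0, 3))
(1, 0, R4, (0, 2))
(1, 0, R7, (1,))
(1, 0, R7, (2,))
(2, 0, R2, (0, 3))
(2, 0, R3, (1, 2))
(2, 0, R3, (2, 3))
(2, 0, R7, (2,))
(2, 1, R3, (1, 2))
(2, 1, R3, (2, 3))
(2, 2, R3, (1, 2))
(2, 2, R3, (2, 3))
(2, 3, R3, (1, 2))
(2, 3, R3, (2, 3))
(3, 0, R1, (0, 3))
(3, 0, R2, (0, 1))
(3, 0, R2, (0, 2))
(3, 0, R2, (2, 3))
(3, 0, R3, (1, 2))
(3, 0, R7, (2,))
(3, 1, R3, (1, 2))
(3, 2, R3, (1, 2))
(3, 3, R3, (1, 2))
(4, 0, R1, (2, 3))
(4, 0, R2, (0, 2))
(4, 0, R2, (0, 3))
(4, 0, R7, (0,))
(4, 0, R7, (2,))
(4, 0, R7, (3,))
(4, 0, R8, (0, 2))
(4, 0, R8, (0, 3))
(5, 0, R1, (2, 3))
(5, 0, R2, (0, 1))
(5, 3, R6, (0, 2))
(5, 3, R6, (0, 3))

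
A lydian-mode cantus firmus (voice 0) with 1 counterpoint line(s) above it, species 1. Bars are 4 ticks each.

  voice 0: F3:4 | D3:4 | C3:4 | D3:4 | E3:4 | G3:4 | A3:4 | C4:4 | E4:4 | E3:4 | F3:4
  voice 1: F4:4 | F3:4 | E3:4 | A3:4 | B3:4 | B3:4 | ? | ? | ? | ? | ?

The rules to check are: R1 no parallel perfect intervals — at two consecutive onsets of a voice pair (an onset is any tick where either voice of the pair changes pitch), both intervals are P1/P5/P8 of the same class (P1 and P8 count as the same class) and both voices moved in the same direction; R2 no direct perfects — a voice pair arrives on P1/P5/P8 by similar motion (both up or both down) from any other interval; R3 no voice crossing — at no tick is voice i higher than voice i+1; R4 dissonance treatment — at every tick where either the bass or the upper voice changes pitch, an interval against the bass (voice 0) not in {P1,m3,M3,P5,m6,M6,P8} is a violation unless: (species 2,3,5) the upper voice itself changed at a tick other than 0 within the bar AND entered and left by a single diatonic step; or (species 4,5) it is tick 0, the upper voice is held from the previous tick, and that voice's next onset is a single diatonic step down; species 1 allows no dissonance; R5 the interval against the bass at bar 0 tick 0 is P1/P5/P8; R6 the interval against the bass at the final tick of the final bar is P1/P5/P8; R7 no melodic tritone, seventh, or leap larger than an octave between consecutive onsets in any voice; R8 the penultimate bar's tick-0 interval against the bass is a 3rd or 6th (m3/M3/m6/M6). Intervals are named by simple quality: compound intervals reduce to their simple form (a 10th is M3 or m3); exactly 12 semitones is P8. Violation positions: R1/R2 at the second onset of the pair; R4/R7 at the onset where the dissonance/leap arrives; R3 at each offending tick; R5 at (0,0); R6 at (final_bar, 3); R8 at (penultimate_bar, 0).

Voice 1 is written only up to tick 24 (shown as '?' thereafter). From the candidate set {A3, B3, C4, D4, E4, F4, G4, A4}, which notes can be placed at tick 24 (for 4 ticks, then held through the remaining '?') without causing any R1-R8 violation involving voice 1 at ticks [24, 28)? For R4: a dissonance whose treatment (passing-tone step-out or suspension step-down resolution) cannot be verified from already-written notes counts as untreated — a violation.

A3: legal
B3: violates R4
C4: legal
D4: violates R4
E4: violates R2
F4: violates R7
G4: violates R4
A4: violates R2,R7

{A3, C4}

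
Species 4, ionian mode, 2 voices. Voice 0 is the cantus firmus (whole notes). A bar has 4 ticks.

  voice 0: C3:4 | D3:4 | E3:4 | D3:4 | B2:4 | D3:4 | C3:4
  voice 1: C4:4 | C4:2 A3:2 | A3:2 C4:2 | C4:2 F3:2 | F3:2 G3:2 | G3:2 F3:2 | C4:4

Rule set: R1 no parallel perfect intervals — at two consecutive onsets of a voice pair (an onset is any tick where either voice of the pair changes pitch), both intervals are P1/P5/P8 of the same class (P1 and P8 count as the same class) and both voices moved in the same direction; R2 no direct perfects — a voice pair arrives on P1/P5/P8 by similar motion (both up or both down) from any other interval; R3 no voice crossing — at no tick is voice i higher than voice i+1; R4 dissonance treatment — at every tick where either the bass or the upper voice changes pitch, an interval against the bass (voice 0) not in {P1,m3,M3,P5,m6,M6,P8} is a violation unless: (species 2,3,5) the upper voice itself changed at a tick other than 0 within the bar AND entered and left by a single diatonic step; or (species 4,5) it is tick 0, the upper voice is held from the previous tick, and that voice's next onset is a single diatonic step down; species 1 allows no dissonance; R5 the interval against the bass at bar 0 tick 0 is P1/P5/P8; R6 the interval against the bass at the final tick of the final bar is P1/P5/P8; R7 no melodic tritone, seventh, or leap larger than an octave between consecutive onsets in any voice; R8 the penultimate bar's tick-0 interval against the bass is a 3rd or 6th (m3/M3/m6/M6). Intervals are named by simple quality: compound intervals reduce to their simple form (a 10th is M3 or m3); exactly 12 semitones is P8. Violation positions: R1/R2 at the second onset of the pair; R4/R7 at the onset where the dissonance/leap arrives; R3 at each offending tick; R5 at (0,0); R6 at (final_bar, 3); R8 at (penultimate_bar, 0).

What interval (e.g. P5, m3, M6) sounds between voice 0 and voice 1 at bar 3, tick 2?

voice 0=D3 voice 1=F3 -> m3

m3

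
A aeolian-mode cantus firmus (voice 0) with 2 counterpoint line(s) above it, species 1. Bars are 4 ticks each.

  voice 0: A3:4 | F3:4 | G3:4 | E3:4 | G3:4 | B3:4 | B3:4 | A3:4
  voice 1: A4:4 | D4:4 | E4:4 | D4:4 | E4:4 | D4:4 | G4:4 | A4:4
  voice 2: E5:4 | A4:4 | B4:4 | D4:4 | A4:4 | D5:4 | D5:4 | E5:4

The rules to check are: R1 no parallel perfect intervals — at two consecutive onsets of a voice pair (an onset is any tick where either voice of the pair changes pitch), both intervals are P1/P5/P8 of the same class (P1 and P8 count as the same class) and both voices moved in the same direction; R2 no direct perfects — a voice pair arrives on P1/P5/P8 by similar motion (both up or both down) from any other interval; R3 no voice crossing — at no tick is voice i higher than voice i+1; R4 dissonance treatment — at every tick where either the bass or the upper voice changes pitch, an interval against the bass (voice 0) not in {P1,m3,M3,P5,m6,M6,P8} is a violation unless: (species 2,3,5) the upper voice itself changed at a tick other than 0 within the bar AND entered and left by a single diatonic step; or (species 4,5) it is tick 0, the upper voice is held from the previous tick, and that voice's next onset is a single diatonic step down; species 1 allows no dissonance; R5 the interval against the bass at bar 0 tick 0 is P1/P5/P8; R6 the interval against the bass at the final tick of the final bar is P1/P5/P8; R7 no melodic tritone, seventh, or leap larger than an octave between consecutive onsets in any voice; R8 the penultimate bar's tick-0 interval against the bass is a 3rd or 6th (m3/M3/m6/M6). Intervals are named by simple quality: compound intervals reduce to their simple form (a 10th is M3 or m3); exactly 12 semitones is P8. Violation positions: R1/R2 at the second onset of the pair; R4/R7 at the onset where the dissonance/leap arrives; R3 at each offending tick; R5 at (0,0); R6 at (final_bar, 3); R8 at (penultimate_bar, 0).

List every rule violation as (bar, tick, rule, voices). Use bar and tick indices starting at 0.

(1, 0, R1, (1, 2))
(2, 0, R1, (1, 2))
(3, 0, R2, (1, 2))
(3, 0, R4, (0, 1))
(3, 0, R4, (0, 2))
(4, 0, R4, (0, 2))
(7, 0, R1, (1, 2))

bar 0: v0=A3 v1=A4 v2=E5 downbeat P5
bar 1: v0=F3 v1=D4 v2=A4 downbeat M3
bar 2: v0=G3 v1=E4 v2=B4 downbeat M3
bar 3: v0=E3 v1=D4 v2=D4 downbeat m7
bar 4: v0=G3 v1=E4 v2=A4 downbeat M2
bar 5: v0=B3 v1=D4 v2=D5 downbeat m3
bar 6: v0=B3 v1=G4 v2=D5 downbeat m3
bar 7: v0=A3 v1=A4 v2=E5 downbeat P5
  -> R1 @ bar 1 tick 0 v(1, 2): A4/E5 P5 -> D4/A4 P5 similar
  -> R1 @ bar 2 tick 0 v(1, 2): D4/A4 P5 -> E4/B4 P5 similar
  -> R2 @ bar 3 tick 0 v(1, 2): E4/B4 P5 -> D4/D4 P1 similar
  -> R4 @ bar 3 tick 0 v(0, 1): E3/D4 m7 untreated
  -> R4 @ bar 3 tick 0 v(0, 2): E3/D4 m7 untreated
  -> R4 @ bar 4 tick 0 v(0, 2): G3/A4 M2 untreated
  -> R1 @ bar 7 tick 0 v(1, 2): G4/D5 P5 -> A4/E5 P5 similar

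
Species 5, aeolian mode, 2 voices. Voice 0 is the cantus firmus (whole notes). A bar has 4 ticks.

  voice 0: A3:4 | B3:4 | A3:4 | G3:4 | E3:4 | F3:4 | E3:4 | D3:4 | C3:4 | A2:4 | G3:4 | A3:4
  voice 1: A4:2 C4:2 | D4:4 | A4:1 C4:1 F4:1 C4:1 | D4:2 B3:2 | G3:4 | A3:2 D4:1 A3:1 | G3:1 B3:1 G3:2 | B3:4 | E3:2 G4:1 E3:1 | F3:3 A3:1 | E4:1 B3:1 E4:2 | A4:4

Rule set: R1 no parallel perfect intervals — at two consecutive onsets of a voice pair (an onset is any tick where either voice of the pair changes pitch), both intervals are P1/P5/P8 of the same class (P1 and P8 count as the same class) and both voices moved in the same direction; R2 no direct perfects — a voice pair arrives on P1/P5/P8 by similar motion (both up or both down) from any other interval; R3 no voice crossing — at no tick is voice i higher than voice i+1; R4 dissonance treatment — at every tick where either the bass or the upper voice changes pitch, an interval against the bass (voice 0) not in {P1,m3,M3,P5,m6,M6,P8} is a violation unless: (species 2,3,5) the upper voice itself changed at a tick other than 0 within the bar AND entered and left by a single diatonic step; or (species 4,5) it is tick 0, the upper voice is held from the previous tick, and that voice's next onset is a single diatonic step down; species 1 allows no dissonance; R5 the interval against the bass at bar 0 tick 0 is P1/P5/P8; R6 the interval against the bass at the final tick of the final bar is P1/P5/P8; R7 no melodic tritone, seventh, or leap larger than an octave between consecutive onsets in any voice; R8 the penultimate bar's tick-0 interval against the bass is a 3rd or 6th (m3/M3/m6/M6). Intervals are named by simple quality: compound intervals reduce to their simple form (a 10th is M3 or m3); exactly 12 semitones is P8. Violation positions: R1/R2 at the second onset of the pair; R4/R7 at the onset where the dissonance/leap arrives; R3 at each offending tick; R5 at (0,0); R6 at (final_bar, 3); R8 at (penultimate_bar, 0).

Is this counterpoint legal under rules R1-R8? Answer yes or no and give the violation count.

bar 0: v0=A3 v1=A4 (P8)
bar 1: v0=B3 v1=D4 (m3)
bar 2: v0=A3 v1=A4 (P8)
bar 3: v0=G3 v1=D4 (P5)
bar 4: v0=E3 v1=G3 (m3)
bar 5: v0=F3 v1=A3 (M3)
bar 6: v0=E3 v1=G3 (m3)
bar 7: v0=D3 v1=B3 (M6)
bar 8: v0=C3 v1=E3 (M3)
bar 9: v0=A2 v1=F3 (m6)
bar 10: v0=G3 v1=E4 (M6)
bar 11: v0=A3 v1=A4 (P8)
  R7 @ bar8.2: E3->G4 leap 15st
  R7 @ bar8.3: G4->E3 leap 15st
  R7 @ bar10.0: A2->G3 leap 10st
  R2 @ bar11.0: G3/E4 M6 -> A3/A4 P8 similar

No (4 violations)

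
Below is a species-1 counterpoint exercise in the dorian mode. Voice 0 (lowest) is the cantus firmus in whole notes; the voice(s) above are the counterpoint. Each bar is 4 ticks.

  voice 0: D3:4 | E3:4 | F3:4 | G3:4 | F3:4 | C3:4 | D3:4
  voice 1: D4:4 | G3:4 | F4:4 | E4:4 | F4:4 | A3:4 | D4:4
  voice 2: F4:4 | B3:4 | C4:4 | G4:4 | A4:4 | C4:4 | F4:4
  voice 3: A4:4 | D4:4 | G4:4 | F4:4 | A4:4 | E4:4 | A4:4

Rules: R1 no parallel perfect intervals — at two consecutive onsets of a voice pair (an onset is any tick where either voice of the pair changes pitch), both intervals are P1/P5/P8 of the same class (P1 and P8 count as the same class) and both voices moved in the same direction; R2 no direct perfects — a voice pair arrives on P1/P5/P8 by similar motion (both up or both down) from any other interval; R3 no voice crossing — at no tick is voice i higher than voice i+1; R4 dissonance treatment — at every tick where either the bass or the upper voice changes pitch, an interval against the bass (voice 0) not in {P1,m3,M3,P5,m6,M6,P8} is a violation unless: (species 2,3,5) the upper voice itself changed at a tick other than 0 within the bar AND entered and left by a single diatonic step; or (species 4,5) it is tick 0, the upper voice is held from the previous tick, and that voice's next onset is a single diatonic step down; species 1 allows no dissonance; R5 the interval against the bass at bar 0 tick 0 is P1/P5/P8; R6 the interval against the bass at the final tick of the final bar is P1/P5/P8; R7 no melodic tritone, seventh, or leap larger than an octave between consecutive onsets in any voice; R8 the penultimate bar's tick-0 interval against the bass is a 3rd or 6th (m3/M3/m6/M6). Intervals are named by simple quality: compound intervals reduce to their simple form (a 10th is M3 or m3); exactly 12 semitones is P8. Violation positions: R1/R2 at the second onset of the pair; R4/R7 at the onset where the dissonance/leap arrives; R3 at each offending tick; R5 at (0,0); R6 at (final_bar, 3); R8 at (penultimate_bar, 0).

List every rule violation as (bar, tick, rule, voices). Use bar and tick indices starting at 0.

bar 0: v0=D3 v1=D4 v2=F4 v3=A4 downbeat P5
bar 1: v0=E3 v1=G3 v2=B3 v3=D4 downbeat m7
bar 2: v0=F3 v1=F4 v2=C4 v3=G4 downbeat M2
bar 3: v0=G3 v1=E4 v2=G4 v3=F4 downbeat m7
bar 4: v0=F3 v1=F4 v2=A4 v3=A4 downbeat M3
bar 5: v0=C3 v1=A3 v2=C4 v3=E4 downbeat M3
bar 6: v0=D3 v1=D4 v2=F4 v3=A4 downbeat P5
  -> R5 @ bar 0 tick 0 v(0, 2): opens on m3
  -> R1 @ bar 1 tick 0 v(1, 3): D4/A4 P5 -> G3/D4 P5 similar
  -> R4 @ bar 1 tick 0 v(0, 3): E3/D4 m7 untreated
  -> R7 @ bar 1 tick 0 v(2,): F4->B3 leap 6st
  -> R1 @ bar 2 tick 0 v(0, 2): E3/B3 P5 -> F3/C4 P5 similar
  -> R2 @ bar 2 tick 0 v(0, 1): E3/G3 m3 -> F3/F4 P8 similar
  -> R2 @ bar 2 tick 0 v(2, 3): B3/D4 m3 -> C4/G4 P5 similar
  -> R3 @ bar 2 tick 0 v(1, 2): F4 above C4
  -> R4 @ bar 2 tick 0 v(0, 3): F3/G4 M2 untreated
  -> R7 @ bar 2 tick 0 v(1,): G3->F4 leap 10st
  -> R3 @ bar 2 tick 1 v(1, 2): F4 above C4
  -> R3 @ bar 2 tick 2 v(1, 2): F4 above C4
  -> R3 @ bar 2 tick 3 v(1, 2): F4 above C4
  -> R2 @ bar 3 tick 0 v(0, 2): F3/C4 P5 -> G3/G4 P8 similar
  -> R3 @ bar 3 tick 0 v(2, 3): G4 above F4
  -> R4 @ bar 3 tick 0 v(0, 3): G3/F4 m7 untreated
  -> R3 @ bar 3 tick 1 v(2, 3): G4 above F4
  -> R3 @ bar 3 tick 2 v(2, 3): G4 above F4
  -> R3 @ bar 3 tick 3 v(2, 3): G4 above F4
  -> R2 @ bar 4 tick 0 v(2, 3): G4/F4 M2 -> A4/A4 P1 similar
  -> R2 @ bar 5 tick 0 v(0, 2): F3/A4 M3 -> C3/C4 P8 similar
  -> R2 @ bar 5 tick 0 v(1, 3): F4/A4 M3 -> A3/E4 P5 similar
  -> R8 @ bar 5 tick 0 v(0, 2): penult P8 not 3rd/6th
  -> R1 @ bar 6 tick 0 v(1, 3): A3/E4 P5 -> D4/A4 P5 similar
  -> R2 @ bar 6 tick 0 v(0, 1): C3/A3 M6 -> D3/D4 P8 similar
  -> R2 @ bar 6 tick 0 v(0, 3): C3/E4 M3 -> D3/A4 P5 similar
  -> R6 @ bar 6 tick 3 v(0, 2): closes on m3

(0, 0, R5, (0, 2))
(1, 0, R1, (1, 3))
(1, 0, R4, (0, 3))
(1, 0, R7, (2,))
(2, 0, R1, (0, 2))
(2, 0, R2, (0, 1))
(2, 0, R2, (2, 3))
(2, 0, R3, (1, 2))
(2, 0, R4, (0, 3))
(2, 0, R7, (1,))
(2, 1, R3, (1, 2))
(2, 2, R3, (1, 2))
(2, 3, R3, (1, 2))
(3, 0, R2, (0, 2))
(3, 0, R3, (2, 3))
(3, 0, R4, (0, 3))
(3, 1, R3, (2, 3))
(3, 2, R3, (2, 3))
(3, 3, R3, (2, 3))
(4, 0, R2, (2, 3))
(5, 0, R2, (0, 2))
(5, 0, R2, (1, 3))
(5, 0, R8, (0, 2))
(6, 0, R1, (1, 3))
(6, 0, R2, (0, 1))
(6, 0, R2, (0, 3))
(6, 3, R6, (0, 2))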